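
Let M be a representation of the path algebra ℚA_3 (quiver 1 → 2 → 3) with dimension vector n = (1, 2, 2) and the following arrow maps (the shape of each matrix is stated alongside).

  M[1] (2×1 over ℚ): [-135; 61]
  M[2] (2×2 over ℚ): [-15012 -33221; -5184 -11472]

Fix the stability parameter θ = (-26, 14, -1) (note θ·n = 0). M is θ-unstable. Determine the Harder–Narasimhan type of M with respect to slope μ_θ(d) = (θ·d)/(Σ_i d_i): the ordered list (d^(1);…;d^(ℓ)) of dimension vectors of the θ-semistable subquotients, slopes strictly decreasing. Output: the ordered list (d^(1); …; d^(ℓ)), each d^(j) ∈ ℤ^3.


Via rank(M_{q-1}∘⋯∘M_p): M ≅ I[1,3], I[2,2], I[3,3].
μ_θ-semistable layers: μ^(1)=14; μ^(2)=13/2; μ^(3)=-1; μ^(4)=-26

((0, 1, 0); (0, 1, 1); (0, 0, 1); (1, 0, 0))


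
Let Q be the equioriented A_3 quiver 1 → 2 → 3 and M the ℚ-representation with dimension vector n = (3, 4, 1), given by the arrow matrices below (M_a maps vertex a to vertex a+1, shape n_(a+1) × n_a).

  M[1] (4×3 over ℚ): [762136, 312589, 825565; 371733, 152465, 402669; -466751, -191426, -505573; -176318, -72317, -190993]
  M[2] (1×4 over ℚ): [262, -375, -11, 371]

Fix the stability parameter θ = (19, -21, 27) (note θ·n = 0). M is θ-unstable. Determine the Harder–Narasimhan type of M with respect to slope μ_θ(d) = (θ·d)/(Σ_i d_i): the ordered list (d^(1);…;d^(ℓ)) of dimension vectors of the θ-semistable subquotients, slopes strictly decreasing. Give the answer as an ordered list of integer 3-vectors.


Barcode: M ≅ I[1,2]^2, I[1,3], I[2,2]. HN layers by μ_θ (3 steps, strictly decreasing):
  μ^(1)=27; μ^(2)=-1; μ^(3)=-21

((0, 0, 1); (3, 3, 0); (0, 1, 0))


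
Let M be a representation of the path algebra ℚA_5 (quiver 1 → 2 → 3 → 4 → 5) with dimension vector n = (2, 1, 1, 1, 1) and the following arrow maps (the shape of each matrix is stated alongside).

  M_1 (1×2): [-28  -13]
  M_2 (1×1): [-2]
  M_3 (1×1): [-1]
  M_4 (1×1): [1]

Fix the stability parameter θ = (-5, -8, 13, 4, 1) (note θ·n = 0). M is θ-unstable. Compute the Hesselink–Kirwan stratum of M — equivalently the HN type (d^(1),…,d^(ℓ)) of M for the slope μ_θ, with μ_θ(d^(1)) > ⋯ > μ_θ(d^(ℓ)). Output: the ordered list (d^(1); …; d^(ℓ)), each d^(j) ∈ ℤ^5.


Via rank(M_{q-1}∘⋯∘M_p): M ≅ I[1,1], I[1,5].
μ_θ-semistable layers: μ^(1)=6; μ^(2)=-5; μ^(3)=-13/2

((0, 0, 1, 1, 1); (1, 0, 0, 0, 0); (1, 1, 0, 0, 0))


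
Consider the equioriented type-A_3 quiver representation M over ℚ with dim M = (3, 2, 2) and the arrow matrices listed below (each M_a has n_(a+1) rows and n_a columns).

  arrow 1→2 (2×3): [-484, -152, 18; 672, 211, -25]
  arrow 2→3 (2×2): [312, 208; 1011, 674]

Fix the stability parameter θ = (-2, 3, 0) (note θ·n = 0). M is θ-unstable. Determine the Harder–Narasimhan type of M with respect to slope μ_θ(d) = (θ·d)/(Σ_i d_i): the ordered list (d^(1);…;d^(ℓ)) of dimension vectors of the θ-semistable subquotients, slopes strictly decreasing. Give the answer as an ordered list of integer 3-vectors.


Barcode: M ≅ I[1,1], I[1,2], I[1,3], I[3,3]. HN layers by μ_θ (4 steps, strictly decreasing):
  μ^(1)=3; μ^(2)=3/2; μ^(3)=0; μ^(4)=-2

((0, 1, 0); (0, 1, 1); (0, 0, 1); (3, 0, 0))


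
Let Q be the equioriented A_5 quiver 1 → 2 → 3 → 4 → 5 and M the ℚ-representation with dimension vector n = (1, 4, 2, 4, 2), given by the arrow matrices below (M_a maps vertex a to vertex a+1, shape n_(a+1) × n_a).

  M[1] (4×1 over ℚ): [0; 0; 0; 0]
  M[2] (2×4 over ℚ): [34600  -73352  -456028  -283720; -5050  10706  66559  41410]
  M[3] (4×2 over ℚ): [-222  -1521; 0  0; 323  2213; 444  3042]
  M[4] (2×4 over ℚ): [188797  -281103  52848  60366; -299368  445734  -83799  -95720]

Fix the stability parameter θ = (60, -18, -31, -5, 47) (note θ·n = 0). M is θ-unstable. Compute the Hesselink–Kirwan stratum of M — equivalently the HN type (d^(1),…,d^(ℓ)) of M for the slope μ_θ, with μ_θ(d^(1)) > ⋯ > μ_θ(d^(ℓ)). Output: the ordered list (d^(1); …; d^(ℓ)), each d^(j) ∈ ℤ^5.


Interval decomposition of M: I[1,1], I[2,2]^3, I[2,5], I[3,5], I[4,4]^2.
HN type (ℓ=6): μ^(1)=60; μ^(2)=47; μ^(3)=-5; μ^(4)=-18; μ^(5)=-49/2; μ^(6)=-31

((1, 0, 0, 0, 0); (0, 0, 0, 0, 2); (0, 0, 0, 4, 0); (0, 3, 0, 0, 0); (0, 1, 1, 0, 0); (0, 0, 1, 0, 0))


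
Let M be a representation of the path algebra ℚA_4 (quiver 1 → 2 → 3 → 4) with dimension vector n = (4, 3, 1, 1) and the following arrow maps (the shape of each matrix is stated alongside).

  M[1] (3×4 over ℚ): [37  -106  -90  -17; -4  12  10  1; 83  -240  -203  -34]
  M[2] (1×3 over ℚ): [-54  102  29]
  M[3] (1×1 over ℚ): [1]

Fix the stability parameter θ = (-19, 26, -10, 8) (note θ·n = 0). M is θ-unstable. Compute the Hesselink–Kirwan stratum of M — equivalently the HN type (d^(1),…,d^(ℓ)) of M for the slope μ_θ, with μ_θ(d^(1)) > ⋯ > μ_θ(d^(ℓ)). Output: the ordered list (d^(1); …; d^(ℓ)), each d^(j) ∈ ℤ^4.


Barcode: M ≅ I[1,1], I[1,2]^2, I[1,4]. HN layers by μ_θ (3 steps, strictly decreasing):
  μ^(1)=26; μ^(2)=8; μ^(3)=-19

((0, 2, 0, 0); (0, 1, 1, 1); (4, 0, 0, 0))


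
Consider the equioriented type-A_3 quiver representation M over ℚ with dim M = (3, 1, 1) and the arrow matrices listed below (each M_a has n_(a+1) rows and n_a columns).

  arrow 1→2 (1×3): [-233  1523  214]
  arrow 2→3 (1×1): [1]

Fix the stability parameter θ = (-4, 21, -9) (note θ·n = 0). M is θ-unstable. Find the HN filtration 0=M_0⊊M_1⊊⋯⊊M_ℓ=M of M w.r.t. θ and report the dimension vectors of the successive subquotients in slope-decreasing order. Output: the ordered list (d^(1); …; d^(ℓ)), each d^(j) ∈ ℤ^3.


Barcode: M ≅ I[1,1]^2, I[1,3]. HN layers by μ_θ (2 steps, strictly decreasing):
  μ^(1)=6; μ^(2)=-4

((0, 1, 1); (3, 0, 0))


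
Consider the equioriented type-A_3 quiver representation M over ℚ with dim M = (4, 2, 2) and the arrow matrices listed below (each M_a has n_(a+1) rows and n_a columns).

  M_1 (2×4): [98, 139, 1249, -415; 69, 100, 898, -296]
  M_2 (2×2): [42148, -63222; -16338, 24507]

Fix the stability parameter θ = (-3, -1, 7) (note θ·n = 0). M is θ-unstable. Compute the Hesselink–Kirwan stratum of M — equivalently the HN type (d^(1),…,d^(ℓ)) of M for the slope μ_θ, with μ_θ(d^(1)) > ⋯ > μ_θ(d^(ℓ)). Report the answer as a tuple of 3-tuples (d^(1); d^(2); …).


Via rank(M_{q-1}∘⋯∘M_p): M ≅ I[1,1]^2, I[1,2], I[1,3], I[3,3].
μ_θ-semistable layers: μ^(1)=7; μ^(2)=-1; μ^(3)=-3

((0, 0, 2); (0, 2, 0); (4, 0, 0))


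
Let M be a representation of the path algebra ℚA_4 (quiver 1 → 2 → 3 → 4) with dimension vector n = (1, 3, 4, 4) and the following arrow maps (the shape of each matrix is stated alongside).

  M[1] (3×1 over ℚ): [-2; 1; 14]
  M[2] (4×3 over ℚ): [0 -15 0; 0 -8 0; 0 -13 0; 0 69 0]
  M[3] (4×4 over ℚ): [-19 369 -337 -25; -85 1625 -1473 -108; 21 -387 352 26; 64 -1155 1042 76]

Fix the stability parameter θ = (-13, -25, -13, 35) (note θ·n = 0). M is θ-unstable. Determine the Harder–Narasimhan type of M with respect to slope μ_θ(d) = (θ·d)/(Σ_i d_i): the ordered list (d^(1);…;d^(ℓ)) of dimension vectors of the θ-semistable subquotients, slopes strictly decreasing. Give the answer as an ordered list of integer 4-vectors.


Barcode: M ≅ I[1,4], I[2,2]^2, I[3,4]^3. HN layers by μ_θ (4 steps, strictly decreasing):
  μ^(1)=35; μ^(2)=-13; μ^(3)=-19; μ^(4)=-25

((0, 0, 0, 4); (0, 0, 4, 0); (1, 1, 0, 0); (0, 2, 0, 0))


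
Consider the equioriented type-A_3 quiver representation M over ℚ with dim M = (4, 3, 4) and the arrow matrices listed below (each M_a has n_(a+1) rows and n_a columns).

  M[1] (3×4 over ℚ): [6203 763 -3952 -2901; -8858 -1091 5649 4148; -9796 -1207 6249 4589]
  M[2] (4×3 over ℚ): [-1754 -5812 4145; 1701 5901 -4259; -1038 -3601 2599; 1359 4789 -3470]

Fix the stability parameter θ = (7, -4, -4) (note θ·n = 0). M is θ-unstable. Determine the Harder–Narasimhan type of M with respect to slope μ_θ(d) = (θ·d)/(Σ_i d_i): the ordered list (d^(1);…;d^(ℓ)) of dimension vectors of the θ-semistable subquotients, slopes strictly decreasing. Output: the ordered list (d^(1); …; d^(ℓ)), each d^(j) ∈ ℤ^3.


Interval decomposition of M: I[1,1], I[1,3]^3, I[3,3].
HN type (ℓ=3): μ^(1)=7; μ^(2)=-1/3; μ^(3)=-4

((1, 0, 0); (3, 3, 3); (0, 0, 1))


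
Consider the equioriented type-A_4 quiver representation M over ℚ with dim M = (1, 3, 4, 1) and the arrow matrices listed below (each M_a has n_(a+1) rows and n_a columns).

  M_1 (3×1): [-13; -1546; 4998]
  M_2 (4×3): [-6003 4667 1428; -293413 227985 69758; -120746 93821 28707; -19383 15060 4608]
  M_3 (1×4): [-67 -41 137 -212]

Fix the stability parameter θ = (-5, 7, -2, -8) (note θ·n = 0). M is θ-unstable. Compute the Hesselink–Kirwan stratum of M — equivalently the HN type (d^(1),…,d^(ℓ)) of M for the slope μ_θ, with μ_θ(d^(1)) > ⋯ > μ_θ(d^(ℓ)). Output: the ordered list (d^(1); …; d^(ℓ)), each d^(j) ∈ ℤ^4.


Via rank(M_{q-1}∘⋯∘M_p): M ≅ I[1,3], I[2,3], I[2,4], I[3,3].
μ_θ-semistable layers: μ^(1)=5/2; μ^(2)=-1; μ^(3)=-2; μ^(4)=-5

((0, 2, 2, 0); (0, 1, 1, 1); (0, 0, 1, 0); (1, 0, 0, 0))


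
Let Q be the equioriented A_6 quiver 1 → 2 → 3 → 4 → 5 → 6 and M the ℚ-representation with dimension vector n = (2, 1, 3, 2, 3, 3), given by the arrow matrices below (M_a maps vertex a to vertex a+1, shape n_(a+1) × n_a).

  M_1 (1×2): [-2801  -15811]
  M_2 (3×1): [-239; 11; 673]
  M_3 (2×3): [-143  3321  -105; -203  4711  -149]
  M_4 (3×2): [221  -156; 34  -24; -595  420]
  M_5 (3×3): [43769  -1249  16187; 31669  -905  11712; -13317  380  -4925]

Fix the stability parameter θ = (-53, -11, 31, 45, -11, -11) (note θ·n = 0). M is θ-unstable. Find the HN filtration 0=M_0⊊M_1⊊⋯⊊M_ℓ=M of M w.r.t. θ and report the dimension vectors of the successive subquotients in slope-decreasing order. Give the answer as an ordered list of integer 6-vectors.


Interval decomposition of M: I[1,1], I[1,6], I[3,3], I[3,4], I[5,6]^2.
HN type (ℓ=5): μ^(1)=45; μ^(2)=31; μ^(3)=27/2; μ^(4)=-11; μ^(5)=-53

((0, 0, 0, 1, 0, 0); (0, 0, 2, 0, 0, 0); (0, 0, 1, 1, 1, 1); (0, 1, 0, 0, 2, 2); (2, 0, 0, 0, 0, 0))


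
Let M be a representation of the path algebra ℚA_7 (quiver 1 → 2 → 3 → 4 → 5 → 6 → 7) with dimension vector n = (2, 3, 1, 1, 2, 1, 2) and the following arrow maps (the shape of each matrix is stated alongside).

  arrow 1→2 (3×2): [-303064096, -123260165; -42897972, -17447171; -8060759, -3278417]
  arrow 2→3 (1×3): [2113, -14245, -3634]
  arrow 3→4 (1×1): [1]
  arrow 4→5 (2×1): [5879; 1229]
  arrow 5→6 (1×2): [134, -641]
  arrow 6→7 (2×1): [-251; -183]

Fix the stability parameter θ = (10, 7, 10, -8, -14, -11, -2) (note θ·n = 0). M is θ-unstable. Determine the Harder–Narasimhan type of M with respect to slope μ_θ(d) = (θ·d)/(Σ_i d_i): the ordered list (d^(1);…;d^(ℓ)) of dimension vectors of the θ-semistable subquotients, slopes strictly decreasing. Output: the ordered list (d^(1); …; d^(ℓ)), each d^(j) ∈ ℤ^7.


Interval decomposition of M: I[1,2], I[1,7], I[2,2], I[5,5], I[7,7].
HN type (ℓ=5): μ^(1)=17/2; μ^(2)=7; μ^(3)=-8/7; μ^(4)=-2; μ^(5)=-14

((1, 1, 0, 0, 0, 0, 0); (0, 1, 0, 0, 0, 0, 0); (1, 1, 1, 1, 1, 1, 1); (0, 0, 0, 0, 0, 0, 1); (0, 0, 0, 0, 1, 0, 0))


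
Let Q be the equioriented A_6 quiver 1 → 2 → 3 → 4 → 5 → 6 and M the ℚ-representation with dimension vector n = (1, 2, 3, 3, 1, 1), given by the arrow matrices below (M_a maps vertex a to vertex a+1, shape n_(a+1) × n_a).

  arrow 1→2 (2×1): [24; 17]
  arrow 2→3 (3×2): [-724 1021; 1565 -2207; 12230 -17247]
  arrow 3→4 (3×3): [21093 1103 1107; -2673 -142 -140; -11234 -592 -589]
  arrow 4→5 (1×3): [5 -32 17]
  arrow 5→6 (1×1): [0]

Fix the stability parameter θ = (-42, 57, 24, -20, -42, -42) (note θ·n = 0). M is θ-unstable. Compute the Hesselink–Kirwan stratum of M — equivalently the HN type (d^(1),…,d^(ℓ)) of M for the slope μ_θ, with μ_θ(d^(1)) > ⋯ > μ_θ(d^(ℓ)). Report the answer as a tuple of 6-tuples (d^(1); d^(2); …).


Via rank(M_{q-1}∘⋯∘M_p): M ≅ I[1,4], I[2,5], I[3,4], I[6,6].
μ_θ-semistable layers: μ^(1)=61/3; μ^(2)=19/4; μ^(3)=2; μ^(4)=-42

((0, 1, 1, 1, 0, 0); (0, 1, 1, 1, 1, 0); (0, 0, 1, 1, 0, 0); (1, 0, 0, 0, 0, 1))


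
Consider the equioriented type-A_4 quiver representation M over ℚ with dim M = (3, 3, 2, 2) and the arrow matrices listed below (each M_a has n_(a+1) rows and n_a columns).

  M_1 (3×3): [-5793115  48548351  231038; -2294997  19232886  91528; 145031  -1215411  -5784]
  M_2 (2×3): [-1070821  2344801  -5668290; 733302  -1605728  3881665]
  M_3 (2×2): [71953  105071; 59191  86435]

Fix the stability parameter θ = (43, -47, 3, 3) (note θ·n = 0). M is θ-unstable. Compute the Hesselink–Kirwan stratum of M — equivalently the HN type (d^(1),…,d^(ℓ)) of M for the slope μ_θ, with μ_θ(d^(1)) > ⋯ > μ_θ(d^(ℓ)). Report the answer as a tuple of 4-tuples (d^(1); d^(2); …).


Barcode: M ≅ I[1,2], I[1,4]^2. HN layers by μ_θ (2 steps, strictly decreasing):
  μ^(1)=3; μ^(2)=-2

((0, 0, 2, 2); (3, 3, 0, 0))


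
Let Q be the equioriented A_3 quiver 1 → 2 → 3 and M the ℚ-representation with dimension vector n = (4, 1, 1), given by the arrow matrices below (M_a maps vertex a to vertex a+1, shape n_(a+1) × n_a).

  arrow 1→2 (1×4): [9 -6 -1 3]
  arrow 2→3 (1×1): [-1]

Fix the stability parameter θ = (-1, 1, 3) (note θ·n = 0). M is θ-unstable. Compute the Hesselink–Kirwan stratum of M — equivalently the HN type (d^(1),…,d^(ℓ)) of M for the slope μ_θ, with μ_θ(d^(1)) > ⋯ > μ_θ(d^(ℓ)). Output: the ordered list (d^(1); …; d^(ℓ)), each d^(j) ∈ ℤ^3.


Barcode: M ≅ I[1,1]^3, I[1,3]. HN layers by μ_θ (3 steps, strictly decreasing):
  μ^(1)=3; μ^(2)=1; μ^(3)=-1

((0, 0, 1); (0, 1, 0); (4, 0, 0))


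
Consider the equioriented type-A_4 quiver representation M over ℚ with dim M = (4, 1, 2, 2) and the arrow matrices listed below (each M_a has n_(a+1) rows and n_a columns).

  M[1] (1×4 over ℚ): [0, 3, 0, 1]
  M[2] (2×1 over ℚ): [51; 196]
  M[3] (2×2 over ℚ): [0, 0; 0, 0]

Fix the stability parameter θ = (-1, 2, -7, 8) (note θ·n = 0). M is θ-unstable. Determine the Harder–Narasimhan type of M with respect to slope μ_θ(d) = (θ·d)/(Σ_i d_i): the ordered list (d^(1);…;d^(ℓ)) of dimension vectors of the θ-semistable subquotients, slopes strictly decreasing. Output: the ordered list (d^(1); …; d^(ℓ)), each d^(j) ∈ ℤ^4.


Interval decomposition of M: I[1,1]^3, I[1,3], I[3,3], I[4,4]^2.
HN type (ℓ=4): μ^(1)=8; μ^(2)=-1; μ^(3)=-2; μ^(4)=-7

((0, 0, 0, 2); (3, 0, 0, 0); (1, 1, 1, 0); (0, 0, 1, 0))


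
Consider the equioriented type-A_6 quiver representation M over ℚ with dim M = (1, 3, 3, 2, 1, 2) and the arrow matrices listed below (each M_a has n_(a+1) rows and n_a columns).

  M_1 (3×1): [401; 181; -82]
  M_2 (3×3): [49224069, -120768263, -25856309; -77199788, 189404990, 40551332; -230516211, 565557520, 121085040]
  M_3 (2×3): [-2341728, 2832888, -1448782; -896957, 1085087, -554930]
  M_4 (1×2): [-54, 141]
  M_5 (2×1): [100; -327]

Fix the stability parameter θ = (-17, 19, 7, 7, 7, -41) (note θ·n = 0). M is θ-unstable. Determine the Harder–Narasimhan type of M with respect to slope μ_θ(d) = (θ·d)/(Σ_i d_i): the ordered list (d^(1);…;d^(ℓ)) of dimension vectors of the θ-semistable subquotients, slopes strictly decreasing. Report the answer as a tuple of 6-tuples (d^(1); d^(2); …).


Interval decomposition of M: I[1,6], I[2,3], I[2,4], I[6,6].
HN type (ℓ=5): μ^(1)=13; μ^(2)=11; μ^(3)=-1/5; μ^(4)=-17; μ^(5)=-41

((0, 1, 1, 0, 0, 0); (0, 1, 1, 1, 0, 0); (0, 1, 1, 1, 1, 1); (1, 0, 0, 0, 0, 0); (0, 0, 0, 0, 0, 1))


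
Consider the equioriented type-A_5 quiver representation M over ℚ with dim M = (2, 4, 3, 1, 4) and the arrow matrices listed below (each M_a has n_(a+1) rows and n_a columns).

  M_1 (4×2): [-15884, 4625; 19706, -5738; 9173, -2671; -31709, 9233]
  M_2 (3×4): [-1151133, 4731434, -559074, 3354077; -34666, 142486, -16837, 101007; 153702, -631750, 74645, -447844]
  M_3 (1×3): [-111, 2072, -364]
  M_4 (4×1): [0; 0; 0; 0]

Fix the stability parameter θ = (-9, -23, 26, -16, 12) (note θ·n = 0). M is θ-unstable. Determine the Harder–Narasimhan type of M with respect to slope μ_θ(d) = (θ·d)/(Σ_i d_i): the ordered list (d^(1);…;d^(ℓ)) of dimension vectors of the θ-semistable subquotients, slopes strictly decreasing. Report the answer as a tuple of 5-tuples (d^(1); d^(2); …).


Interval decomposition of M: I[1,3], I[1,4], I[2,2], I[2,3], I[5,5]^4.
HN type (ℓ=5): μ^(1)=26; μ^(2)=12; μ^(3)=5; μ^(4)=-16; μ^(5)=-23

((0, 0, 2, 0, 0); (0, 0, 0, 0, 4); (0, 0, 1, 1, 0); (2, 2, 0, 0, 0); (0, 2, 0, 0, 0))


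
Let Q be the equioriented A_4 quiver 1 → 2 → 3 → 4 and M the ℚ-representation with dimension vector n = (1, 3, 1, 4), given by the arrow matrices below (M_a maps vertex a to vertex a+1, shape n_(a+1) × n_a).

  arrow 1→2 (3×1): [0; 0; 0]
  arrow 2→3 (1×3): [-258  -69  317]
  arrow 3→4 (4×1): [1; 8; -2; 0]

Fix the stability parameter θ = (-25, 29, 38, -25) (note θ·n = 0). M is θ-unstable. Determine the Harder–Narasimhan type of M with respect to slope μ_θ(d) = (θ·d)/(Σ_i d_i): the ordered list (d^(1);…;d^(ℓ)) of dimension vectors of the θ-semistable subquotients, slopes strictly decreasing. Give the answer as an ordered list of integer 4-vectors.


Barcode: M ≅ I[1,1], I[2,2]^2, I[2,4], I[4,4]^3. HN layers by μ_θ (3 steps, strictly decreasing):
  μ^(1)=29; μ^(2)=14; μ^(3)=-25

((0, 2, 0, 0); (0, 1, 1, 1); (1, 0, 0, 3))


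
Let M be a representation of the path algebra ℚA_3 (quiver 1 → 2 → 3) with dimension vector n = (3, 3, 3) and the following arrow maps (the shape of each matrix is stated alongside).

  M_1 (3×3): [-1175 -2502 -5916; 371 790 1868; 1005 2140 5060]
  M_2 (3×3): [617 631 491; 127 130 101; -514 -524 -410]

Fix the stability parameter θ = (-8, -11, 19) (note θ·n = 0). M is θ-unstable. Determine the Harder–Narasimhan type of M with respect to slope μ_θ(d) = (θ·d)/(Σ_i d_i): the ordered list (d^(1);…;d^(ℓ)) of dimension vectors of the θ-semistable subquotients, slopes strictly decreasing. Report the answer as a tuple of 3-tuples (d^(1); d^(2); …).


Via rank(M_{q-1}∘⋯∘M_p): M ≅ I[1,1], I[1,3]^2, I[2,3].
μ_θ-semistable layers: μ^(1)=19; μ^(2)=-8; μ^(3)=-19/2; μ^(4)=-11

((0, 0, 3); (1, 0, 0); (2, 2, 0); (0, 1, 0))


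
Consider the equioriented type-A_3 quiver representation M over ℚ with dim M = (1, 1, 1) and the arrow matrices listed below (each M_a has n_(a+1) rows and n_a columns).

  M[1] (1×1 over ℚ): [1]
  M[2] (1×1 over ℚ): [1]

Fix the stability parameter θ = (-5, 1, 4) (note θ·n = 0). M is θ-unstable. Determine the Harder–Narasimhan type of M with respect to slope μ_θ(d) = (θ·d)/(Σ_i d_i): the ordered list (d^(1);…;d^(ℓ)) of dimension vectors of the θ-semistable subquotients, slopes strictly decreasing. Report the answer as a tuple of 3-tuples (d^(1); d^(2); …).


Via rank(M_{q-1}∘⋯∘M_p): M ≅ I[1,3].
μ_θ-semistable layers: μ^(1)=4; μ^(2)=1; μ^(3)=-5

((0, 0, 1); (0, 1, 0); (1, 0, 0))


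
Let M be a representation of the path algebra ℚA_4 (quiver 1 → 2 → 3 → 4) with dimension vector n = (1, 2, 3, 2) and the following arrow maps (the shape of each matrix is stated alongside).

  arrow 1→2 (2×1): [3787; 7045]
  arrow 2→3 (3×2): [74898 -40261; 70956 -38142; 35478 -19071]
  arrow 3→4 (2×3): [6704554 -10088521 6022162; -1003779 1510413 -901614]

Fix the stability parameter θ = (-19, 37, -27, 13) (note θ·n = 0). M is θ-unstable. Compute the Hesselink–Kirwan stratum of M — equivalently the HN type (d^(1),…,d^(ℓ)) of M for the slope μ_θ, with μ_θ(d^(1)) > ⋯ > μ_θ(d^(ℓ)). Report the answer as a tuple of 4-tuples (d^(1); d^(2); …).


Barcode: M ≅ I[1,4], I[2,2], I[3,3], I[3,4]. HN layers by μ_θ (5 steps, strictly decreasing):
  μ^(1)=37; μ^(2)=13; μ^(3)=5; μ^(4)=-19; μ^(5)=-27

((0, 1, 0, 0); (0, 0, 0, 2); (0, 1, 1, 0); (1, 0, 0, 0); (0, 0, 2, 0))


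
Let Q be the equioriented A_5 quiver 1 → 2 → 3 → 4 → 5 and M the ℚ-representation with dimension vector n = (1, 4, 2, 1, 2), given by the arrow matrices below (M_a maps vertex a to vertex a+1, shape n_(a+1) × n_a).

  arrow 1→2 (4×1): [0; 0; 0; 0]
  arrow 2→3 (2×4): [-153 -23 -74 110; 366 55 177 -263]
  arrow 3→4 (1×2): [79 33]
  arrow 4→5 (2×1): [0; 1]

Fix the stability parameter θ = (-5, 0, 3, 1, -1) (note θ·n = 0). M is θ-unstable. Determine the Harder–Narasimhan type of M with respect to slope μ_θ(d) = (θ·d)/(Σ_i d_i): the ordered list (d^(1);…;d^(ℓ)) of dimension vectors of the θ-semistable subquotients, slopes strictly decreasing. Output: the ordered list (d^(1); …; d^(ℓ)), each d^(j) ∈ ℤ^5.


Barcode: M ≅ I[1,1], I[2,2]^2, I[2,3], I[2,5], I[5,5]. HN layers by μ_θ (5 steps, strictly decreasing):
  μ^(1)=3; μ^(2)=1; μ^(3)=0; μ^(4)=-1; μ^(5)=-5

((0, 0, 1, 0, 0); (0, 0, 1, 1, 1); (0, 4, 0, 0, 0); (0, 0, 0, 0, 1); (1, 0, 0, 0, 0))


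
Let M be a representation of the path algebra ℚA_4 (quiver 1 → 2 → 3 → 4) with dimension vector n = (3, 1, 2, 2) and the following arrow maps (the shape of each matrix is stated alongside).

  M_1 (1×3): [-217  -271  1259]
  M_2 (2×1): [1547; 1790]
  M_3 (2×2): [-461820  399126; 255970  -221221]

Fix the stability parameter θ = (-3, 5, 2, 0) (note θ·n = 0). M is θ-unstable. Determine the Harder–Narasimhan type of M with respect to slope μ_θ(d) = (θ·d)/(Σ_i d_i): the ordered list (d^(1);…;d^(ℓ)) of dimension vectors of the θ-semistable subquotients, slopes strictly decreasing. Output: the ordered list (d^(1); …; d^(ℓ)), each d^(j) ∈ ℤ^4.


Via rank(M_{q-1}∘⋯∘M_p): M ≅ I[1,1]^2, I[1,3], I[3,4], I[4,4].
μ_θ-semistable layers: μ^(1)=7/2; μ^(2)=1; μ^(3)=0; μ^(4)=-3

((0, 1, 1, 0); (0, 0, 1, 1); (0, 0, 0, 1); (3, 0, 0, 0))


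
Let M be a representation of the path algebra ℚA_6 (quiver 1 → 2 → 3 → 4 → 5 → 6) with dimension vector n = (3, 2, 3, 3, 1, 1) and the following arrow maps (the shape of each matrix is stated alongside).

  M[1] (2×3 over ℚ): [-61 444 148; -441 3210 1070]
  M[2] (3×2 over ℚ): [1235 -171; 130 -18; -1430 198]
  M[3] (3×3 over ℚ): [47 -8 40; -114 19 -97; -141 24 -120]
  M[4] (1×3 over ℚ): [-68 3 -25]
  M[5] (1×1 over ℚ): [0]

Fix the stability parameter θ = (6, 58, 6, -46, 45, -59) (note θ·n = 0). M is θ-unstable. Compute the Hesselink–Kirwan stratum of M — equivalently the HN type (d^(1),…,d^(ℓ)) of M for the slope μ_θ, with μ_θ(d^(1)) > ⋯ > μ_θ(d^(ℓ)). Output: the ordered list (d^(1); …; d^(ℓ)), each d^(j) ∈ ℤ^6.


Via rank(M_{q-1}∘⋯∘M_p): M ≅ I[1,1], I[1,2], I[1,5], I[3,3], I[3,4], I[4,4], I[6,6].
μ_θ-semistable layers: μ^(1)=58; μ^(2)=45; μ^(3)=6; μ^(4)=-20; μ^(5)=-46; μ^(6)=-59

((0, 1, 0, 0, 0, 0); (0, 0, 0, 0, 1, 0); (3, 1, 2, 1, 0, 0); (0, 0, 1, 1, 0, 0); (0, 0, 0, 1, 0, 0); (0, 0, 0, 0, 0, 1))


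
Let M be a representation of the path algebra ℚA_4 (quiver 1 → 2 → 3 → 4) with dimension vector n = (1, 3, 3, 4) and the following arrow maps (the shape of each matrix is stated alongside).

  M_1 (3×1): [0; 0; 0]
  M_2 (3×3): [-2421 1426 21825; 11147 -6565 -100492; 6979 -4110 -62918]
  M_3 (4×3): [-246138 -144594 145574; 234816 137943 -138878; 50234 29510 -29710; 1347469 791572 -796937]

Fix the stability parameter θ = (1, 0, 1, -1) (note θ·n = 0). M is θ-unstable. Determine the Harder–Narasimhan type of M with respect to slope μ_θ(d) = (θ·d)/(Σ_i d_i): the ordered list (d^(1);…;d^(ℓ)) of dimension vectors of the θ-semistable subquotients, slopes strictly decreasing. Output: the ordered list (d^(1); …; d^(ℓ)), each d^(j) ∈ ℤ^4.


Barcode: M ≅ I[1,1], I[2,3], I[2,4]^2, I[4,4]^2. HN layers by μ_θ (3 steps, strictly decreasing):
  μ^(1)=1; μ^(2)=0; μ^(3)=-1

((1, 0, 1, 0); (0, 3, 2, 2); (0, 0, 0, 2))


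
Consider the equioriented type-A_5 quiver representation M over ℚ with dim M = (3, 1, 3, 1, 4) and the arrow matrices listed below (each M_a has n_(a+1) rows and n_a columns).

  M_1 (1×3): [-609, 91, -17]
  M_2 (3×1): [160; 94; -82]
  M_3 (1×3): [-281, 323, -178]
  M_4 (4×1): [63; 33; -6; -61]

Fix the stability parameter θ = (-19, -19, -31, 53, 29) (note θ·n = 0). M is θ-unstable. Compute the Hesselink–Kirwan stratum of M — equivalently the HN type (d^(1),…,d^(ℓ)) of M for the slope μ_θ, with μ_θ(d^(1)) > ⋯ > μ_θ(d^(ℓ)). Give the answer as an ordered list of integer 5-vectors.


Interval decomposition of M: I[1,1]^2, I[1,5], I[3,3]^2, I[5,5]^3.
HN type (ℓ=5): μ^(1)=41; μ^(2)=29; μ^(3)=-19; μ^(4)=-23; μ^(5)=-31

((0, 0, 0, 1, 1); (0, 0, 0, 0, 3); (2, 0, 0, 0, 0); (1, 1, 1, 0, 0); (0, 0, 2, 0, 0))


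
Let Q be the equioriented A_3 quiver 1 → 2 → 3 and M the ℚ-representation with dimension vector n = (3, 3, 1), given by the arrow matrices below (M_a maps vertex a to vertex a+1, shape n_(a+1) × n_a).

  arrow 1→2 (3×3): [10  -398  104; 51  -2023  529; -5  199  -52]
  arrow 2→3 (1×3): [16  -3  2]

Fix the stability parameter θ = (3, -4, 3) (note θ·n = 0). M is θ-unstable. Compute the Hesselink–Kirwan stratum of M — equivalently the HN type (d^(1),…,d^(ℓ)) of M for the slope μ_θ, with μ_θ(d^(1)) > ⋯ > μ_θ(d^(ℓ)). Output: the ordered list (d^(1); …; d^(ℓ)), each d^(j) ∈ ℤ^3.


Interval decomposition of M: I[1,1], I[1,2], I[1,3], I[2,2].
HN type (ℓ=3): μ^(1)=3; μ^(2)=-1/2; μ^(3)=-4

((1, 0, 1); (2, 2, 0); (0, 1, 0))


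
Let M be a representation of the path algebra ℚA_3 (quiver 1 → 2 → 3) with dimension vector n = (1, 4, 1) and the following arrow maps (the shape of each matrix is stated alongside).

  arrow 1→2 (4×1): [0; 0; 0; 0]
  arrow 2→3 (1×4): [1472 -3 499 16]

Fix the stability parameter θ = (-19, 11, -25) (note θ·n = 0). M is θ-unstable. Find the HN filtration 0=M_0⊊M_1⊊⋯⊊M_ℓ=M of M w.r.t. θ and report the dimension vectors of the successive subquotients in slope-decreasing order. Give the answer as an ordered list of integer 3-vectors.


Interval decomposition of M: I[1,1], I[2,2]^3, I[2,3].
HN type (ℓ=3): μ^(1)=11; μ^(2)=-7; μ^(3)=-19

((0, 3, 0); (0, 1, 1); (1, 0, 0))


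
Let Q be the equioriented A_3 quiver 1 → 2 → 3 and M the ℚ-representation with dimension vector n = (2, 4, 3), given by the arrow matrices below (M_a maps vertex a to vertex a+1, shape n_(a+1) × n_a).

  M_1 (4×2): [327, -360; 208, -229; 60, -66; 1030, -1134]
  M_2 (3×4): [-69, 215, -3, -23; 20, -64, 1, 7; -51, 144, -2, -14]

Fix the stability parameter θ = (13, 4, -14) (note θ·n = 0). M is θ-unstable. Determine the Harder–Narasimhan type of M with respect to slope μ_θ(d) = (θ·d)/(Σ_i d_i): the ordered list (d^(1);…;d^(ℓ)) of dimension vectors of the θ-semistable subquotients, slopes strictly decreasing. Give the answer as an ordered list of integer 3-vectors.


Via rank(M_{q-1}∘⋯∘M_p): M ≅ I[1,3]^2, I[2,2], I[2,3].
μ_θ-semistable layers: μ^(1)=4; μ^(2)=1; μ^(3)=-5

((0, 1, 0); (2, 2, 2); (0, 1, 1))


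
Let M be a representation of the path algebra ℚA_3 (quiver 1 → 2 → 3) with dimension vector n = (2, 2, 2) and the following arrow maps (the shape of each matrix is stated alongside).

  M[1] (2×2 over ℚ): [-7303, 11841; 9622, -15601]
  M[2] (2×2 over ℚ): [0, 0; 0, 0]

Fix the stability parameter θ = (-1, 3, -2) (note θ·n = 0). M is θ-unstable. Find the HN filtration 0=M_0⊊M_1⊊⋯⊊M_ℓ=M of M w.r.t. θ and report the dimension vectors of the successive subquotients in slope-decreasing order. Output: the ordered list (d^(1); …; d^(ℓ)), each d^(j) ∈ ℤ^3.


Via rank(M_{q-1}∘⋯∘M_p): M ≅ I[1,2]^2, I[3,3]^2.
μ_θ-semistable layers: μ^(1)=3; μ^(2)=-1; μ^(3)=-2

((0, 2, 0); (2, 0, 0); (0, 0, 2))


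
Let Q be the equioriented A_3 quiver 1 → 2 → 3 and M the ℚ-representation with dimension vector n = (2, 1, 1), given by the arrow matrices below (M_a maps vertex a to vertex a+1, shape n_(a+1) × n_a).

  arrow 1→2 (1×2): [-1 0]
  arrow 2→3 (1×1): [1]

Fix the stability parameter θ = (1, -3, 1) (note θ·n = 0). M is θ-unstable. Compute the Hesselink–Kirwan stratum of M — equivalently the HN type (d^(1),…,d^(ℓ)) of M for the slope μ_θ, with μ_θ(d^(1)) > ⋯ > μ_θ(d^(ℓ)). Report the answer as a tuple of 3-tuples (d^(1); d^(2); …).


Interval decomposition of M: I[1,1], I[1,3].
HN type (ℓ=2): μ^(1)=1; μ^(2)=-1

((1, 0, 1); (1, 1, 0))


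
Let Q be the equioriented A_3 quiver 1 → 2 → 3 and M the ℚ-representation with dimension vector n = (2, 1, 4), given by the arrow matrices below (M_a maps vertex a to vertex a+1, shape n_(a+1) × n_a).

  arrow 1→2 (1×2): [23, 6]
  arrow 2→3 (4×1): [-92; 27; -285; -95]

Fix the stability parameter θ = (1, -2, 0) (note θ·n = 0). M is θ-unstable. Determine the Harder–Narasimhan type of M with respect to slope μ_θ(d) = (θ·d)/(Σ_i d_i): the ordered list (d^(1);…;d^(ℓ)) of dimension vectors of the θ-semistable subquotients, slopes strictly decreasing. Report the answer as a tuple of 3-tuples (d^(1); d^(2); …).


Via rank(M_{q-1}∘⋯∘M_p): M ≅ I[1,1], I[1,3], I[3,3]^3.
μ_θ-semistable layers: μ^(1)=1; μ^(2)=0; μ^(3)=-1/2

((1, 0, 0); (0, 0, 4); (1, 1, 0))


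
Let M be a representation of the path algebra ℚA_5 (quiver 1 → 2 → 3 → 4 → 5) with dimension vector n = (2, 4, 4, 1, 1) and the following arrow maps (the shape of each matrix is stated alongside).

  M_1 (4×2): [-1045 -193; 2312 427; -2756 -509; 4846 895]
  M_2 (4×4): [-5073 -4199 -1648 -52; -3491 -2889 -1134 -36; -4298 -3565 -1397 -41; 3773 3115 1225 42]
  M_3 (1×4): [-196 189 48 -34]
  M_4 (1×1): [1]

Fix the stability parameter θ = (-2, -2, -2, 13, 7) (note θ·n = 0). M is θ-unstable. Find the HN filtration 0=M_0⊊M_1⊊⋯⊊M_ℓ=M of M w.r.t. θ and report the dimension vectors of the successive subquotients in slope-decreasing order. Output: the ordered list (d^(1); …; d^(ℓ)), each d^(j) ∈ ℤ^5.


Barcode: M ≅ I[1,3], I[1,5], I[2,2], I[2,3], I[3,3]. HN layers by μ_θ (2 steps, strictly decreasing):
  μ^(1)=10; μ^(2)=-2

((0, 0, 0, 1, 1); (2, 4, 4, 0, 0))


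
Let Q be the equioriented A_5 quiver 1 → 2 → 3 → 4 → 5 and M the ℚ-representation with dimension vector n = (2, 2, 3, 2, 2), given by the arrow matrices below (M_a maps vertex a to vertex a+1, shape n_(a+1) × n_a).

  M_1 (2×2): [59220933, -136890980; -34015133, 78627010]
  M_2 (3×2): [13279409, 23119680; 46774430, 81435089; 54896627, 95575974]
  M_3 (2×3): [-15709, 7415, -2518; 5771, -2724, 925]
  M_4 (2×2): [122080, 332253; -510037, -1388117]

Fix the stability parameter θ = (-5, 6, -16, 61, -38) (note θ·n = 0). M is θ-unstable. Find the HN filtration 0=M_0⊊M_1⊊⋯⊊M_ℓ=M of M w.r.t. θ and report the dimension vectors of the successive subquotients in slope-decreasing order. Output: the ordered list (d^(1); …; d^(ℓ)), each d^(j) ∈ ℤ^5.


Interval decomposition of M: I[1,3], I[1,5], I[3,5].
HN type (ℓ=3): μ^(1)=23/2; μ^(2)=-5; μ^(3)=-16

((0, 0, 0, 2, 2); (2, 2, 2, 0, 0); (0, 0, 1, 0, 0))


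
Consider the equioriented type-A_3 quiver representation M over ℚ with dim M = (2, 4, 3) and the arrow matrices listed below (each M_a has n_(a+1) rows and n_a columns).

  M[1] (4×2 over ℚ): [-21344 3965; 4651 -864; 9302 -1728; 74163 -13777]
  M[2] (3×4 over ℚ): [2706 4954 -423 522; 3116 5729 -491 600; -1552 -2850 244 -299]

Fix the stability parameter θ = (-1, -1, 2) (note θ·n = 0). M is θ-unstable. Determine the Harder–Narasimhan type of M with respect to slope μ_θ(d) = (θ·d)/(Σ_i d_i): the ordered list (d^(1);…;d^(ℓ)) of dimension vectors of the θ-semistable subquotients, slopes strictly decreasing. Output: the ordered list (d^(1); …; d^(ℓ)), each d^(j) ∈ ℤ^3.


Interval decomposition of M: I[1,3]^2, I[2,2], I[2,3].
HN type (ℓ=2): μ^(1)=2; μ^(2)=-1

((0, 0, 3); (2, 4, 0))


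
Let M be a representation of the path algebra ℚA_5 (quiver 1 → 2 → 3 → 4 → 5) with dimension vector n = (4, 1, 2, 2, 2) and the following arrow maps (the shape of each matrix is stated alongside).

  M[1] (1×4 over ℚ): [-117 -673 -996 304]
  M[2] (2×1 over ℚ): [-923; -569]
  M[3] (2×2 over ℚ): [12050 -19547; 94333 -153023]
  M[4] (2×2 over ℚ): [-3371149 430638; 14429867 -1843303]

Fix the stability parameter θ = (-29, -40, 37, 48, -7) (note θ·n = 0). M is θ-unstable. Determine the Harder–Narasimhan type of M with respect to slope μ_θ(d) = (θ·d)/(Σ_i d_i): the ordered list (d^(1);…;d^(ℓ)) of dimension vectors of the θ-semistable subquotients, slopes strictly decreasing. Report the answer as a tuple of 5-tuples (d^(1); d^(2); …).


Interval decomposition of M: I[1,1]^3, I[1,5], I[3,5].
HN type (ℓ=3): μ^(1)=26; μ^(2)=-29; μ^(3)=-69/2

((0, 0, 2, 2, 2); (3, 0, 0, 0, 0); (1, 1, 0, 0, 0))


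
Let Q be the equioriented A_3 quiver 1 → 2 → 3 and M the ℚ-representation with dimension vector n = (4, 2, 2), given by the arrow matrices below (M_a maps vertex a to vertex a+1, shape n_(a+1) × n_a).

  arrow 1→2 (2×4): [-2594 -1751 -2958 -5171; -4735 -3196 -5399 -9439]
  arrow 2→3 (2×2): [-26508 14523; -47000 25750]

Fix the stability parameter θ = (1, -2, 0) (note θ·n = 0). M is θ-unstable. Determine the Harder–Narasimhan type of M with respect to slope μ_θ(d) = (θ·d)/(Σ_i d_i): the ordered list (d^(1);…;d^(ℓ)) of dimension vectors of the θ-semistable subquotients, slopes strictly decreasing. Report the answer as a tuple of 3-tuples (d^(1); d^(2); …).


Via rank(M_{q-1}∘⋯∘M_p): M ≅ I[1,1]^2, I[1,2], I[1,3], I[3,3].
μ_θ-semistable layers: μ^(1)=1; μ^(2)=0; μ^(3)=-1/2

((2, 0, 0); (0, 0, 2); (2, 2, 0))


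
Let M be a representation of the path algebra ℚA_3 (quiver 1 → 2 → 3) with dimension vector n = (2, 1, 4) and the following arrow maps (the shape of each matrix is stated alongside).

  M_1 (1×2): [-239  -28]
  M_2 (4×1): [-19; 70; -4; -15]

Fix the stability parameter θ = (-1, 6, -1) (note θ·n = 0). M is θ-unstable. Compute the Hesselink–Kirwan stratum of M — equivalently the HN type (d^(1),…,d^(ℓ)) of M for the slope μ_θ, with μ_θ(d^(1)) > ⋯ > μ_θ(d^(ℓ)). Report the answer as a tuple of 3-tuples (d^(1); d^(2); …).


Via rank(M_{q-1}∘⋯∘M_p): M ≅ I[1,1], I[1,3], I[3,3]^3.
μ_θ-semistable layers: μ^(1)=5/2; μ^(2)=-1

((0, 1, 1); (2, 0, 3))


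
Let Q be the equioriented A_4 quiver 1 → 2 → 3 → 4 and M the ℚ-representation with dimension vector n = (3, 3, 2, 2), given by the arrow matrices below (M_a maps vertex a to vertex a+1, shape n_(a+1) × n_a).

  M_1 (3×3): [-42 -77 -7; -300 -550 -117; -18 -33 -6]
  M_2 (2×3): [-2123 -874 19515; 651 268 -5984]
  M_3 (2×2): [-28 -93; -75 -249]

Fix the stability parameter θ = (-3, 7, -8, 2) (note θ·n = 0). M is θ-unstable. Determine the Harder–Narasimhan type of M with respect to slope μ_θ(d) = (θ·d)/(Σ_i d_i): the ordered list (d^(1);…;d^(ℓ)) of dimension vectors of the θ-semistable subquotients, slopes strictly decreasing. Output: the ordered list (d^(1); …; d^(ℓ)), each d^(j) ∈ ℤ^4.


Via rank(M_{q-1}∘⋯∘M_p): M ≅ I[1,1], I[1,4]^2, I[2,2].
μ_θ-semistable layers: μ^(1)=7; μ^(2)=2; μ^(3)=-1/2; μ^(4)=-3

((0, 1, 0, 0); (0, 0, 0, 2); (0, 2, 2, 0); (3, 0, 0, 0))


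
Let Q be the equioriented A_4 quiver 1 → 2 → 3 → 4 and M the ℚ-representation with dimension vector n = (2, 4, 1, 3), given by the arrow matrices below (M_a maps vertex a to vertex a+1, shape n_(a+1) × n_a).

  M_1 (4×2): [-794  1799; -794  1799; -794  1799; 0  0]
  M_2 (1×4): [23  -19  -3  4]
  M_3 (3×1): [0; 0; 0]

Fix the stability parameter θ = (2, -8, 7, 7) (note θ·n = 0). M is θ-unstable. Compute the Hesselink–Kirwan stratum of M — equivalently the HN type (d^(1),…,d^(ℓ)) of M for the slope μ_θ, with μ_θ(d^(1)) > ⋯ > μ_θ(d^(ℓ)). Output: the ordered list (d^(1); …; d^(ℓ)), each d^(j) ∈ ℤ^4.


Barcode: M ≅ I[1,1], I[1,3], I[2,2]^3, I[4,4]^3. HN layers by μ_θ (4 steps, strictly decreasing):
  μ^(1)=7; μ^(2)=2; μ^(3)=-3; μ^(4)=-8

((0, 0, 1, 3); (1, 0, 0, 0); (1, 1, 0, 0); (0, 3, 0, 0))


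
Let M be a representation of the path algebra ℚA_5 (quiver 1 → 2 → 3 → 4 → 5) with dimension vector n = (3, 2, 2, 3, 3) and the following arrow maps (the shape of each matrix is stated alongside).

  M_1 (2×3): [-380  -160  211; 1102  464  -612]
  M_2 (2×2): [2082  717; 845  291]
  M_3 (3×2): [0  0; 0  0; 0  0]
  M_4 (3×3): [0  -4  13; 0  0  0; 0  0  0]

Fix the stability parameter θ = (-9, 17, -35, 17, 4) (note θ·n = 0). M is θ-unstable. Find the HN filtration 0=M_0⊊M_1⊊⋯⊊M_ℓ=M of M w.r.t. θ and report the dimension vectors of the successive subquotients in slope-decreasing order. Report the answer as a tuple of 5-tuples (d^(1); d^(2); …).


Interval decomposition of M: I[1,1], I[1,3]^2, I[4,4]^2, I[4,5], I[5,5]^2.
HN type (ℓ=4): μ^(1)=17; μ^(2)=21/2; μ^(3)=4; μ^(4)=-9

((0, 0, 0, 2, 0); (0, 0, 0, 1, 1); (0, 0, 0, 0, 2); (3, 2, 2, 0, 0))


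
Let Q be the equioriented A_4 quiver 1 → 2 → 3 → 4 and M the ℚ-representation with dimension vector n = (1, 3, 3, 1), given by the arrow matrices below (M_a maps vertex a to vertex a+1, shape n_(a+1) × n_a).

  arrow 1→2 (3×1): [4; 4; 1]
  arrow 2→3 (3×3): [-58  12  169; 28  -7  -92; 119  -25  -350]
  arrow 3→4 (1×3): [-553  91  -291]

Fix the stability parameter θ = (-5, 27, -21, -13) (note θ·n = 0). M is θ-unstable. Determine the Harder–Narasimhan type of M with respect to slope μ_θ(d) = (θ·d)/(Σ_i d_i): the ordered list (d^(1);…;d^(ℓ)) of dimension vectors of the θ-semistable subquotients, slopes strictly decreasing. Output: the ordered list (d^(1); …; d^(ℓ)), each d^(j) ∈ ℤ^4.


Barcode: M ≅ I[1,4], I[2,3]^2. HN layers by μ_θ (3 steps, strictly decreasing):
  μ^(1)=3; μ^(2)=-7/3; μ^(3)=-5

((0, 2, 2, 0); (0, 1, 1, 1); (1, 0, 0, 0))


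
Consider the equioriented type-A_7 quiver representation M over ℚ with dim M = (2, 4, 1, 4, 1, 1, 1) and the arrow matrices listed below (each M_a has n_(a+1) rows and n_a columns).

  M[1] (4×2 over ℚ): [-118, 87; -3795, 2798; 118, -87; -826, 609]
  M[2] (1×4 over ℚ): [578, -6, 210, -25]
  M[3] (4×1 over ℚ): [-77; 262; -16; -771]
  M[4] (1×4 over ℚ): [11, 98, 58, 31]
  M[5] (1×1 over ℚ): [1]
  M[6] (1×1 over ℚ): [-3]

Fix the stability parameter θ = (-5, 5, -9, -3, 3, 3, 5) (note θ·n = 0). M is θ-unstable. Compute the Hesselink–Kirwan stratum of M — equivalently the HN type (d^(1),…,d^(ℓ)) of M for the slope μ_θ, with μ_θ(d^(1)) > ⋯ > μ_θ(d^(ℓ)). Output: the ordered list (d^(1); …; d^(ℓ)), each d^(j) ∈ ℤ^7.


Interval decomposition of M: I[1,2], I[1,4], I[2,2]^2, I[4,4]^2, I[4,7].
HN type (ℓ=5): μ^(1)=5; μ^(2)=3; μ^(3)=-7/3; μ^(4)=-3; μ^(5)=-5

((0, 3, 0, 0, 0, 0, 1); (0, 0, 0, 0, 1, 1, 0); (0, 1, 1, 1, 0, 0, 0); (0, 0, 0, 3, 0, 0, 0); (2, 0, 0, 0, 0, 0, 0))


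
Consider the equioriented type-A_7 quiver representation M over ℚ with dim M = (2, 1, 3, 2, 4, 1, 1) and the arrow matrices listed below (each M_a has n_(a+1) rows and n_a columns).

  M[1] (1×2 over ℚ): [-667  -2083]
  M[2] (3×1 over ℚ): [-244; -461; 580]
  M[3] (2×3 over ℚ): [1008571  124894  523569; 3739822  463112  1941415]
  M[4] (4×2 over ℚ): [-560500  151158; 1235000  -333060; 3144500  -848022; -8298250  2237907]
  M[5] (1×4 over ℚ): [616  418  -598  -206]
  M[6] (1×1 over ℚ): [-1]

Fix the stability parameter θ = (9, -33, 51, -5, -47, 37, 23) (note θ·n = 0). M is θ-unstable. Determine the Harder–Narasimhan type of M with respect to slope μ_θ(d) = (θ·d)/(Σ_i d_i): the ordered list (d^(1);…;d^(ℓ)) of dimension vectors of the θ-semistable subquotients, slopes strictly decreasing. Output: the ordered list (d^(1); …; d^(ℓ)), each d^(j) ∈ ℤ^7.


Interval decomposition of M: I[1,1], I[1,4], I[3,3], I[3,7], I[5,5]^3.
HN type (ℓ=7): μ^(1)=51; μ^(2)=30; μ^(3)=23; μ^(4)=9; μ^(5)=-1/3; μ^(6)=-12; μ^(7)=-47

((0, 0, 1, 0, 0, 0, 0); (0, 0, 0, 0, 0, 1, 1); (0, 0, 1, 1, 0, 0, 0); (1, 0, 0, 0, 0, 0, 0); (0, 0, 1, 1, 1, 0, 0); (1, 1, 0, 0, 0, 0, 0); (0, 0, 0, 0, 3, 0, 0))
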